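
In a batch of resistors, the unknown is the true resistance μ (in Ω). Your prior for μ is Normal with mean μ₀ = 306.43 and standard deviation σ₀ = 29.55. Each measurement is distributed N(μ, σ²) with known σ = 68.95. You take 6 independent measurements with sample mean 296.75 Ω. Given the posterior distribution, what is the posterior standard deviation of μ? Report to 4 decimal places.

For Normal data with known variance σ², a Normal(μ₀, σ₀²) prior on μ is conjugate. Posterior precision = 1/σ₀² + n/σ²; posterior mean is the precision-weighted average of μ₀ and x̄.
σ₀² = 29.55² = 873.2025, σ² = 68.95² = 4754.1025; σ² + n·σ₀² = 4754.1025 + 6·873.2025 = 9993.3175.
Posterior precision = 1/σ₀² + n/σ² = 1/873.2025 + 6/4754.1025 = (σ² + n·σ₀²)/(σ₀²σ²) = 9993.3175/(873.2025·4754.1025); posterior variance σₙ² = σ₀²σ²/(σ² + n·σ₀²) = 873.2025·4754.1025/9993.3175 = 415.407015.
Posterior SD = √σₙ² = √(873.2025·4754.1025/9993.3175) = 20.3815.

20.3815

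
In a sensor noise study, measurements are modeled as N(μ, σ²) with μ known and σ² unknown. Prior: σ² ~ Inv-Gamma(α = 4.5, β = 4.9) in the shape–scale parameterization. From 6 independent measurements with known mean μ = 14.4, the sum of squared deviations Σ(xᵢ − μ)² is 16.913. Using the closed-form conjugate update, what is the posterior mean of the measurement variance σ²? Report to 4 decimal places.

2.0548

With known mean μ and an Inverse-Gamma(α, β) prior on σ², the Normal likelihood is conjugate: posterior is Inv-Gamma(α + n/2, β + Σ(xᵢ−μ)²/2).
Posterior: Inv-Gamma(4.5 + 6/2, 4.9 + 16.913/2) = Inv-Gamma(7.50, 13.3565).
E[σ²|data] = β/(α−1) = 13.3565/6.50 = 2.0548.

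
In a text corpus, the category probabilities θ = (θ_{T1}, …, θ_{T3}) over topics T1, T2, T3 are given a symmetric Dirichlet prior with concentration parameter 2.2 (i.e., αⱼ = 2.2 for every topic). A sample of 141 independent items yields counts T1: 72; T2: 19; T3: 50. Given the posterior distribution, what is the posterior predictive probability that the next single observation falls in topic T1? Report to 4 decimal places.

The Dirichlet prior is conjugate to the Multinomial likelihood: each posterior αⱼ = prior αⱼ + observed count nⱼ.
Posterior concentration: (74.2, 21.2, 52.2), total = 147.6.
P(next = T1 | data) = α_{T1}/Σα = 0.5027.

0.5027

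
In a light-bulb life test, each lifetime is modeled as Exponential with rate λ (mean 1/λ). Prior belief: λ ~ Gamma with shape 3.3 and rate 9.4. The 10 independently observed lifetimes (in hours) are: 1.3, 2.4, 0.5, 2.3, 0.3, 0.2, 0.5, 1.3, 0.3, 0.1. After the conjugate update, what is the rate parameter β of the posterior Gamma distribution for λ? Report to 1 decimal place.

18.6

With a Gamma(shape α, rate β) prior on the exponential rate λ, the posterior after n observations with total T = Σxᵢ is Gamma(α+n, β+T).
Sum of observations T = 9.2 hours; n = 10.
Posterior: Gamma(3.3+10, 9.4+9.2) = Gamma(13.3, 18.6).
Posterior β = 18.6.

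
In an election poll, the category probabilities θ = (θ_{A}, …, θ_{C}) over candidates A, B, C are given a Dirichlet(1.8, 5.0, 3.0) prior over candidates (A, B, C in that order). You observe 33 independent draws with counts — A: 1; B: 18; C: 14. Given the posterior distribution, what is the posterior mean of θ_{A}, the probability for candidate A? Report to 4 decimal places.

The Dirichlet prior is conjugate to the Multinomial likelihood: each posterior αⱼ = prior αⱼ + observed count nⱼ.
Posterior concentration: (2.8, 23.0, 17.0), total = 42.8.
E[θ_{A}|data] = α_{A}/Σα = 2.8/42.8 = 0.0654.

0.0654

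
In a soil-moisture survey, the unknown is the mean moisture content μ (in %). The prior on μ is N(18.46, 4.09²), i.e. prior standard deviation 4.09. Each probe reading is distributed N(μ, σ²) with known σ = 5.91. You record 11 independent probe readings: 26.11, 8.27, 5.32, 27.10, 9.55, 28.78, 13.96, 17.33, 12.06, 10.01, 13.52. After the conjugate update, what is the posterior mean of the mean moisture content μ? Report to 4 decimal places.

For Normal data with known variance σ², a Normal(μ₀, σ₀²) prior on μ is conjugate. Posterior precision = 1/σ₀² + n/σ²; posterior mean is the precision-weighted average of μ₀ and x̄.
Σxᵢ = 26.11 + 8.27 + 5.32 + 27.10 + 9.55 + 28.78 + 13.96 + 17.33 + 12.06 + 10.01 + 13.52 = 172.01, so n·x̄ = 172.01.
σ₀² = 4.09² = 16.7281, σ² = 5.91² = 34.9281; σ² + n·σ₀² = 34.9281 + 11·16.7281 = 218.9372.
Posterior mean = (μ₀/σ₀² + n·x̄/σ²)/(1/σ₀² + n/σ²) = (σ²·μ₀ + σ₀²·n·x̄)/(σ² + n·σ₀²) = (34.9281·18.46 + 16.7281·172.01)/218.9372 = 3522.173207/218.9372 = 16.0876.

16.0876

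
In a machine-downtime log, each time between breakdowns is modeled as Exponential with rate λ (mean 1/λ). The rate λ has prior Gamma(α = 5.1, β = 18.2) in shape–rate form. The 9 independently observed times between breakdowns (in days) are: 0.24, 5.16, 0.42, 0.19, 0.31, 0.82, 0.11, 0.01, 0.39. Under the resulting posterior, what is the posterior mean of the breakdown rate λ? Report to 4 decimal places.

0.5455

With a Gamma(shape α, rate β) prior on the exponential rate λ, the posterior after n observations with total T = Σxᵢ is Gamma(α+n, β+T).
Sum of observations T = 7.65 days; n = 9.
Posterior: Gamma(5.1+9, 18.2+7.65) = Gamma(14.1, 25.85).
Posterior mean of λ = α/β = 14.1/25.85 = 0.5455.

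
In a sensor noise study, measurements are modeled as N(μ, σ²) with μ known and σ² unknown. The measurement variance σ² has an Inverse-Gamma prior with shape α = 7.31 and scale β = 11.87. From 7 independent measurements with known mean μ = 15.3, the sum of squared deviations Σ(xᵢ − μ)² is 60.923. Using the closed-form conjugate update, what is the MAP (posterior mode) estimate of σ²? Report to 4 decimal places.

3.5844

With known mean μ and an Inverse-Gamma(α, β) prior on σ², the Normal likelihood is conjugate: posterior is Inv-Gamma(α + n/2, β + Σ(xᵢ−μ)²/2).
Posterior: Inv-Gamma(7.31 + 7/2, 11.87 + 60.923/2) = Inv-Gamma(10.81, 42.3315).
Mode = β/(α+1) = 42.3315/11.81 = 3.5844.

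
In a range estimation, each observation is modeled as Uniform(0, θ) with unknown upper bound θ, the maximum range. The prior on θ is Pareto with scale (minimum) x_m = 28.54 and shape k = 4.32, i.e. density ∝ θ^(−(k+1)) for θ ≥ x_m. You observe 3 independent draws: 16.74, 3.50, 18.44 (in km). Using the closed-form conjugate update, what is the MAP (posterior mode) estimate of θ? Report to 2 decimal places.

A Pareto(scale x_m, shape k) prior on the upper bound θ of Uniform(0, θ) is conjugate: posterior is Pareto(max(x_m, max xᵢ), k + n).
Sample maximum = 18.44; prior scale x_m = 28.54 → posterior scale = max = 28.54.
Posterior shape = 4.32 + 3 = 7.32.
The Pareto density is decreasing on [x_m, ∞), so the mode is x_m = 28.54.

28.54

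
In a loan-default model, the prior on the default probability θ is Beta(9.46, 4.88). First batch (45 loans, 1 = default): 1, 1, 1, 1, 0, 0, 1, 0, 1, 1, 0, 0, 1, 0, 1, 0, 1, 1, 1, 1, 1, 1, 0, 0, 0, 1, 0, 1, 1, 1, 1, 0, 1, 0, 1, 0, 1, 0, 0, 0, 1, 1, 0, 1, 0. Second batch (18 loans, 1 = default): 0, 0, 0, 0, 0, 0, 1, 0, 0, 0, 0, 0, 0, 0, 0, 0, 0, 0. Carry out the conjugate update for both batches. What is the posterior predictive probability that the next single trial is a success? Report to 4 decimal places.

The Beta prior is conjugate to a Binomial/Bernoulli likelihood; the update adds successes to α and failures to β.
After batch 1: Beta(9.46+26, 4.88+19) = Beta(35.46, 23.88).
After batch 2: Beta(35.46+1, 23.88+17) = Beta(36.46, 40.88).
For a single future Bernoulli trial, P(success | data) = α/(α+β) = 0.4714.

0.4714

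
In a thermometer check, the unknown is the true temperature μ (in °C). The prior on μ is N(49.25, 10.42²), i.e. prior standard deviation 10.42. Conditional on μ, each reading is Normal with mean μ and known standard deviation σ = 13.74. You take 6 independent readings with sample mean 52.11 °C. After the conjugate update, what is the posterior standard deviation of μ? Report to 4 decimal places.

For Normal data with known variance σ², a Normal(μ₀, σ₀²) prior on μ is conjugate. Posterior precision = 1/σ₀² + n/σ²; posterior mean is the precision-weighted average of μ₀ and x̄.
σ₀² = 10.42² = 108.5764, σ² = 13.74² = 188.7876; σ² + n·σ₀² = 188.7876 + 6·108.5764 = 840.246.
Posterior precision = 1/σ₀² + n/σ² = 1/108.5764 + 6/188.7876 = (σ² + n·σ₀²)/(σ₀²σ²) = 840.246/(108.5764·188.7876); posterior variance σₙ² = σ₀²σ²/(σ² + n·σ₀²) = 108.5764·188.7876/840.246 = 24.395091.
Posterior SD = √σₙ² = √(108.5764·188.7876/840.246) = 4.9391.

4.9391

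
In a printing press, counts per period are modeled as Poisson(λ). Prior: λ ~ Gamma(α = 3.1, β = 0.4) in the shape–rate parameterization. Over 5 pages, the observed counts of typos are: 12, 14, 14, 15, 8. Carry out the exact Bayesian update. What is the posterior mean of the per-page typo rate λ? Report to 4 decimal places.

12.2407

With a Gamma(shape α, rate β) prior, the Poisson likelihood is conjugate: the posterior is Gamma(α + ΣXᵢ, β + n).
Sum of counts S = 63 over n = 5 pages.
Posterior: Gamma(α+S, β+n) = Gamma(3.1+63, 0.4+5) = Gamma(66.1, 5.4).
Posterior mean = α/β = 66.1/5.4 = 12.2407.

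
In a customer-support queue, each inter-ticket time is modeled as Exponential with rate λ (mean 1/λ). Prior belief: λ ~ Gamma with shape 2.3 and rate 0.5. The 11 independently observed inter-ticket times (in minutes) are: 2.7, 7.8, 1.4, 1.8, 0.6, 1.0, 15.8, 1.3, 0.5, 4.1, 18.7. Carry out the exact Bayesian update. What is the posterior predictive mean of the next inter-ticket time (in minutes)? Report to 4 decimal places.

4.5691

With a Gamma(shape α, rate β) prior on the exponential rate λ, the posterior after n observations with total T = Σxᵢ is Gamma(α+n, β+T).
Sum of observations T = 55.7 minutes; n = 11.
Posterior: Gamma(2.3+11, 0.5+55.7) = Gamma(13.3, 56.2).
The predictive distribution for the next observation is Lomax; its mean is β/(α−1) = 56.2/12.3 = 4.5691.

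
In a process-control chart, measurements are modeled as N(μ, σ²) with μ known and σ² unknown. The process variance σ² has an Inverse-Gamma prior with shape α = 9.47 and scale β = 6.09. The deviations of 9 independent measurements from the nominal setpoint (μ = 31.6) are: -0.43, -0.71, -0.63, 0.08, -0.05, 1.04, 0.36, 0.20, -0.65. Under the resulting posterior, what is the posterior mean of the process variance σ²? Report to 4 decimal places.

With known mean μ and an Inverse-Gamma(α, β) prior on σ², the Normal likelihood is conjugate: posterior is Inv-Gamma(α + n/2, β + Σ(xᵢ−μ)²/2).
Σ(xᵢ−μ)² = (-0.43)² + (-0.71)² + (-0.63)² + (0.08)² + (-0.05)² + (1.04)² + (0.36)² + (0.20)² + (-0.65)² = 2.7685.
Posterior: Inv-Gamma(9.47 + 9/2, 6.09 + 2.7685/2) = Inv-Gamma(13.97, 7.47425).
E[σ²|data] = β/(α−1) = 7.47425/12.97 = 0.5763.

0.5763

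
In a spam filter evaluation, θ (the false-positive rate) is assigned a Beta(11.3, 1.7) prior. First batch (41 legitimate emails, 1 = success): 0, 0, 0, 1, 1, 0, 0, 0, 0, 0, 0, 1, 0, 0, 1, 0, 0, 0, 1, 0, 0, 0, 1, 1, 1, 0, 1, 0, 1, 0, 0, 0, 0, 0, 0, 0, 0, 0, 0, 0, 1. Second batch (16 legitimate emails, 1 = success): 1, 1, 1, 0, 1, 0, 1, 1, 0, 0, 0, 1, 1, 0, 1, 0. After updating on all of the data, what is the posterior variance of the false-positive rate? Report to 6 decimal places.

0.003482

The Beta prior is conjugate to a Binomial/Bernoulli likelihood; the update adds successes to α and failures to β.
After batch 1: Beta(11.3+11, 1.7+30) = Beta(22.3, 31.7).
After batch 2: Beta(22.3+9, 31.7+7) = Beta(31.3, 38.7).
Var = αβ/((α+β)²(α+β+1)) = 31.3·38.7/(70.0²·71.0) = 0.003482.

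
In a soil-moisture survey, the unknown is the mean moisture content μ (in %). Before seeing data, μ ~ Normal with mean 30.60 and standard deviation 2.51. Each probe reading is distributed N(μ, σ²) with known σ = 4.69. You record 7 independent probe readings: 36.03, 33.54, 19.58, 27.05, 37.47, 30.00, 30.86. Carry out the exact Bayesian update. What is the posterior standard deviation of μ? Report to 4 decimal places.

1.4480

For Normal data with known variance σ², a Normal(μ₀, σ₀²) prior on μ is conjugate. Posterior precision = 1/σ₀² + n/σ²; posterior mean is the precision-weighted average of μ₀ and x̄.
σ₀² = 2.51² = 6.3001, σ² = 4.69² = 21.9961; σ² + n·σ₀² = 21.9961 + 7·6.3001 = 66.0968.
Posterior precision = 1/σ₀² + n/σ² = 1/6.3001 + 7/21.9961 = (σ² + n·σ₀²)/(σ₀²σ²) = 66.0968/(6.3001·21.9961); posterior variance σₙ² = σ₀²σ²/(σ² + n·σ₀²) = 6.3001·21.9961/66.0968 = 2.096586.
Posterior SD = √σₙ² = √(6.3001·21.9961/66.0968) = 1.4480.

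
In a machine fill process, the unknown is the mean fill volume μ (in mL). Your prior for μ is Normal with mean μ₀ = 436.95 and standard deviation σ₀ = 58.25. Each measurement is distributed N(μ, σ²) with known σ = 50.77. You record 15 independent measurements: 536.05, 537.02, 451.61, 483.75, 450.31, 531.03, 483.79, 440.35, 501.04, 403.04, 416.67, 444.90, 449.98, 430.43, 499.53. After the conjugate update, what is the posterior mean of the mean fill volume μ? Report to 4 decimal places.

469.0097

For Normal data with known variance σ², a Normal(μ₀, σ₀²) prior on μ is conjugate. Posterior precision = 1/σ₀² + n/σ²; posterior mean is the precision-weighted average of μ₀ and x̄.
Σxᵢ = 536.05 + 537.02 + 451.61 + 483.75 + 450.31 + 531.03 + 483.79 + 440.35 + 501.04 + 403.04 + 416.67 + 444.90 + 449.98 + 430.43 + 499.53 = 7059.5, so n·x̄ = 7059.5.
σ₀² = 58.25² = 3393.0625, σ² = 50.77² = 2577.5929; σ² + n·σ₀² = 2577.5929 + 15·3393.0625 = 53473.5304.
Posterior mean = (μ₀/σ₀² + n·x̄/σ²)/(1/σ₀² + n/σ²) = (σ²·μ₀ + σ₀²·n·x̄)/(σ² + n·σ₀²) = (2577.5929·436.95 + 3393.0625·7059.5)/53473.5304 = 25079603.936405/53473.5304 = 469.0097.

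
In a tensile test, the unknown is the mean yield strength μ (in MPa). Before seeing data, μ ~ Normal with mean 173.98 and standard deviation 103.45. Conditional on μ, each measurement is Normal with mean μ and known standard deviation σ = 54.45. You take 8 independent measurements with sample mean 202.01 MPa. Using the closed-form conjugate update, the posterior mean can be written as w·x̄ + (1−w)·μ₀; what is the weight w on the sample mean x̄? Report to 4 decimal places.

0.9665

For Normal data with known variance σ², a Normal(μ₀, σ₀²) prior on μ is conjugate. Posterior precision = 1/σ₀² + n/σ²; posterior mean is the precision-weighted average of μ₀ and x̄.
σ₀² = 103.45² = 10701.9025, σ² = 54.45² = 2964.8025. Prior precision 1/σ₀² = 1/10701.9025; data precision n/σ² = 8/2964.8025.
w = (n/σ²)/(1/σ₀² + n/σ²) = n·σ₀²/(σ² + n·σ₀²) = 8·10701.9025/(2964.8025 + 8·10701.9025) = 85615.22/88580.0225 = 0.9665.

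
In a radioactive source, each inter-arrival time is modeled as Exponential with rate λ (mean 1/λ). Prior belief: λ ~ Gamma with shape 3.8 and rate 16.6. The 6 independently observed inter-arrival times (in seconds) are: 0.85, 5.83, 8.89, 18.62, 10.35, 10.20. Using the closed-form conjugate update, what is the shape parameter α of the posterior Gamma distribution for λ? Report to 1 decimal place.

With a Gamma(shape α, rate β) prior on the exponential rate λ, the posterior after n observations with total T = Σxᵢ is Gamma(α+n, β+T).
Sum of observations T = 54.74 seconds; n = 6.
Posterior: Gamma(3.8+6, 16.6+54.74) = Gamma(9.8, 71.34).
Posterior α = 9.8.

9.8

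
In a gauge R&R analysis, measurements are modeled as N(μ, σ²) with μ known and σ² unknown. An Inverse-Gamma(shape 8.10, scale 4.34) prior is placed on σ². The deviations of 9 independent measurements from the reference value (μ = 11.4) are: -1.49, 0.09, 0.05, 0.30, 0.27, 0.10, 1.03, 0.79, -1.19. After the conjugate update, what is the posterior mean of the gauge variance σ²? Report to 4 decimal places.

0.6114

With known mean μ and an Inverse-Gamma(α, β) prior on σ², the Normal likelihood is conjugate: posterior is Inv-Gamma(α + n/2, β + Σ(xᵢ−μ)²/2).
Σ(xᵢ−μ)² = (-1.49)² + (0.09)² + (0.05)² + (0.30)² + (0.27)² + (0.10)² + (1.03)² + (0.79)² + (-1.19)² = 5.5047.
Posterior: Inv-Gamma(8.10 + 9/2, 4.34 + 5.5047/2) = Inv-Gamma(12.60, 7.09235).
E[σ²|data] = β/(α−1) = 7.09235/11.60 = 0.6114.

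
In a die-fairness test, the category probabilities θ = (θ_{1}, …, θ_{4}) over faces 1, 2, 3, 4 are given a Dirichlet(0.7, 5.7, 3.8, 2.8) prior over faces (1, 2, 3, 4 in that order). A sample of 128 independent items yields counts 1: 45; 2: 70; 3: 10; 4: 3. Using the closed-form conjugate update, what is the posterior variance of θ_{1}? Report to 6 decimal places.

0.001543

The Dirichlet prior is conjugate to the Multinomial likelihood: each posterior αⱼ = prior αⱼ + observed count nⱼ.
Posterior concentration: (45.7, 75.7, 13.8, 5.8), total = 141.0.
Var[θ_j] = α_j(Σα−α_j)/((Σα)²(Σα+1)) = 45.7·95.3/(141.0²·142.0) = 0.001543.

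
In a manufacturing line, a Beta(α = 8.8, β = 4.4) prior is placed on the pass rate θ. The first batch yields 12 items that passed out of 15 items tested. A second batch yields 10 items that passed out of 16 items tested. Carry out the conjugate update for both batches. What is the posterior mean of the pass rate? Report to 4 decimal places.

0.6968

The Beta prior is conjugate to a Binomial/Bernoulli likelihood; the update adds successes to α and failures to β.
After batch 1: Beta(8.8+12, 4.4+3) = Beta(20.8, 7.4).
After batch 2: Beta(20.8+10, 7.4+6) = Beta(30.8, 13.4).
Posterior mean = α/(α+β) = 30.8/44.2 = 0.6968.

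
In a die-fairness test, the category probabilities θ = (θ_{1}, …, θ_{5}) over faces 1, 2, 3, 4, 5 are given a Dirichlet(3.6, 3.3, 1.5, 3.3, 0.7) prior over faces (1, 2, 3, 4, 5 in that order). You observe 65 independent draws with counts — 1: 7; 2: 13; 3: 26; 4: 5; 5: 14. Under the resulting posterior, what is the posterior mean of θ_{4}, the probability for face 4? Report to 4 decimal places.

0.1072

The Dirichlet prior is conjugate to the Multinomial likelihood: each posterior αⱼ = prior αⱼ + observed count nⱼ.
Posterior concentration: (10.6, 16.3, 27.5, 8.3, 14.7), total = 77.4.
E[θ_{4}|data] = α_{4}/Σα = 8.3/77.4 = 0.1072.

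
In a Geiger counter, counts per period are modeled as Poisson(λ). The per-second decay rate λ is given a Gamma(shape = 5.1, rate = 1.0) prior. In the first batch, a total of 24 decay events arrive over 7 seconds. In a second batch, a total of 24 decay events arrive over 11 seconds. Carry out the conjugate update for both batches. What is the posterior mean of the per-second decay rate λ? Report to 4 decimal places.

2.7947

With a Gamma(shape α, rate β) prior, the Poisson likelihood is conjugate: the posterior is Gamma(α + ΣXᵢ, β + n).
After batch 1: Gamma(α+S, β+n) = Gamma(5.1+24, 1.0+7) = Gamma(29.1, 8.0).
After batch 2: Gamma(α+S, β+n) = Gamma(29.1+24, 8.0+11) = Gamma(53.1, 19.0).
Posterior mean = α/β = 53.1/19.0 = 2.7947.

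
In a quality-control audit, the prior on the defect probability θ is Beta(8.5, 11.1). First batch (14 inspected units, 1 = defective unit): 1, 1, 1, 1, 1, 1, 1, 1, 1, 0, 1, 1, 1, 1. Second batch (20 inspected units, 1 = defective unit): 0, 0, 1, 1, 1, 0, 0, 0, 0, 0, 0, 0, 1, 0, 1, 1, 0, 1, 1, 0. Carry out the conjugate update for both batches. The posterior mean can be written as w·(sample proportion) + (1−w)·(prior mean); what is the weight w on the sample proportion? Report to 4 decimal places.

0.6343

The Beta prior is conjugate to a Binomial/Bernoulli likelihood; the update adds successes to α and failures to β.
Total number of inspected units: n = 14 + 20 = 34.
Posterior mean = (α₀+k)/(α₀+β₀+n) = [n/(α₀+β₀+n)]·(k/n) + [(α₀+β₀)/(α₀+β₀+n)]·α₀/(α₀+β₀), so only n and the prior enter the weight.
The weight on the data is w = n/(α₀+β₀+n) = 34/(8.5+11.1+34) = 34/53.6 = 0.6343.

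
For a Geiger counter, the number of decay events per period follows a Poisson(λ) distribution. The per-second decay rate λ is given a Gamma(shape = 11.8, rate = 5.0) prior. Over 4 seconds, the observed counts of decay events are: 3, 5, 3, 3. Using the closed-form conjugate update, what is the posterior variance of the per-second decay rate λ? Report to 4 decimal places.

With a Gamma(shape α, rate β) prior, the Poisson likelihood is conjugate: the posterior is Gamma(α + ΣXᵢ, β + n).
Sum of counts S = 14 over n = 4 seconds.
Posterior: Gamma(α+S, β+n) = Gamma(11.8+14, 5.0+4) = Gamma(25.8, 9.0).
Var = α/β² = 25.8/9.0² = 0.3185.

0.3185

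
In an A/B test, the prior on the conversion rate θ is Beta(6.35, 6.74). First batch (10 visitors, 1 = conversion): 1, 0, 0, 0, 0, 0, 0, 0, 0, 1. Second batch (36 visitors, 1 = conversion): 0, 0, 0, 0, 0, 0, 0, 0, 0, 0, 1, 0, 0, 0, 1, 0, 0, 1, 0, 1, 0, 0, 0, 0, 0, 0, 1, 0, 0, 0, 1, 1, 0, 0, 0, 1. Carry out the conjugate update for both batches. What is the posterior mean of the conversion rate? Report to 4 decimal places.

The Beta prior is conjugate to a Binomial/Bernoulli likelihood; the update adds successes to α and failures to β.
After batch 1: Beta(6.35+2, 6.74+8) = Beta(8.35, 14.74).
After batch 2: Beta(8.35+8, 14.74+28) = Beta(16.35, 42.74).
Posterior mean = α/(α+β) = 16.35/59.09 = 0.2767.

0.2767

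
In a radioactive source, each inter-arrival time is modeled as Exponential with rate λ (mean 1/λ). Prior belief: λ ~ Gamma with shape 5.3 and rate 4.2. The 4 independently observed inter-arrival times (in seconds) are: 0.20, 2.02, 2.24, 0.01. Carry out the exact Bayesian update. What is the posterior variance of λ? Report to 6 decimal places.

With a Gamma(shape α, rate β) prior on the exponential rate λ, the posterior after n observations with total T = Σxᵢ is Gamma(α+n, β+T).
Sum of observations T = 4.47 seconds; n = 4.
Posterior: Gamma(5.3+4, 4.2+4.47) = Gamma(9.3, 8.67).
Var = α/β² = 0.123721.

0.123721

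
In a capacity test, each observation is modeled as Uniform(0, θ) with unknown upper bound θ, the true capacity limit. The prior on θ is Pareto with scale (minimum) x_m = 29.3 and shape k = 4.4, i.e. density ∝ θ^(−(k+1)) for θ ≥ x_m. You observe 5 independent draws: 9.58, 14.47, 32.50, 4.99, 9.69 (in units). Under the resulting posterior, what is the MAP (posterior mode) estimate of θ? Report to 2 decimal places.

32.50

A Pareto(scale x_m, shape k) prior on the upper bound θ of Uniform(0, θ) is conjugate: posterior is Pareto(max(x_m, max xᵢ), k + n).
Sample maximum = 32.50; prior scale x_m = 29.3 → posterior scale = max = 32.50.
Posterior shape = 4.4 + 5 = 9.4.
The Pareto density is decreasing on [x_m, ∞), so the mode is x_m = 32.50.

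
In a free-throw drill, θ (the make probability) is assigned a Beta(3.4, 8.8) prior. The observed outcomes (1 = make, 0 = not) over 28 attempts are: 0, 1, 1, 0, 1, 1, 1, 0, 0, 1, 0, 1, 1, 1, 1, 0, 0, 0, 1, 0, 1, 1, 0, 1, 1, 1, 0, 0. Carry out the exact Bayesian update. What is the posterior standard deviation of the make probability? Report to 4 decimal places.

The Beta prior is conjugate to a Binomial/Bernoulli likelihood; the update adds successes to α and failures to β.
Posterior: Beta(α+k, β+n−k) = Beta(3.4+16, 8.8+12) = Beta(19.4, 20.8).
Var = αβ/((α+β)²(α+β+1)) = 19.4·20.8/(40.2²·41.2) = 0.00606060; SD = √0.00606060 = 0.0778.

0.0778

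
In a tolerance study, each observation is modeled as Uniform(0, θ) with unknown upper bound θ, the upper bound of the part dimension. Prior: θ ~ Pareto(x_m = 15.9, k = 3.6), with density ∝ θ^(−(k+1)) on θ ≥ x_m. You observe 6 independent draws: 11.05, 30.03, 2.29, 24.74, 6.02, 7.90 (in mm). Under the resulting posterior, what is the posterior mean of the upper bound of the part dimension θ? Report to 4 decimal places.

A Pareto(scale x_m, shape k) prior on the upper bound θ of Uniform(0, θ) is conjugate: posterior is Pareto(max(x_m, max xᵢ), k + n).
Sample maximum = 30.03; prior scale x_m = 15.9 → posterior scale = max = 30.03.
Posterior shape = 3.6 + 6 = 9.6.
E[θ|data] = k·x_m/(k−1) = 9.6·30.03/8.6 = 33.5219.

33.5219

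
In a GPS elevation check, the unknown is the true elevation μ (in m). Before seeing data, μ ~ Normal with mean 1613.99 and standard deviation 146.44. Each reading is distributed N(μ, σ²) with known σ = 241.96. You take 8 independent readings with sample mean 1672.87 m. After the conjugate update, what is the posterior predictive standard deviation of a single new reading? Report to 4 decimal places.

For Normal data with known variance σ², a Normal(μ₀, σ₀²) prior on μ is conjugate. Posterior precision = 1/σ₀² + n/σ²; posterior mean is the precision-weighted average of μ₀ and x̄.
σ₀² = 146.44² = 21444.6736, σ² = 241.96² = 58544.6416; σ² + n·σ₀² = 58544.6416 + 8·21444.6736 = 230102.0304.
Posterior precision = 1/σ₀² + n/σ² = 1/21444.6736 + 8/58544.6416 = (σ² + n·σ₀²)/(σ₀²σ²) = 230102.0304/(21444.6736·58544.6416); posterior variance σₙ² = σ₀²σ²/(σ² + n·σ₀²) = 21444.6736·58544.6416/230102.0304 = 5456.147988.
Predictive variance for one new observation = σₙ² + σ² = 21444.6736·58544.6416/230102.0304 + 58544.6416 = σ²·(σ₀² + 230102.0304)/230102.0304 = 58544.6416·251546.704/230102.0304 = 64000.789588; SD = √(58544.6416·251546.704/230102.0304) = 252.9838.

252.9838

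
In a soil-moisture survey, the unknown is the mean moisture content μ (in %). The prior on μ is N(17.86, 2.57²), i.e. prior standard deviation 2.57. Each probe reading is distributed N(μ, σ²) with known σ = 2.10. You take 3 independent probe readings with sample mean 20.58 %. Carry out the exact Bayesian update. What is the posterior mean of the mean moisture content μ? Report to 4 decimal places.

20.0848

For Normal data with known variance σ², a Normal(μ₀, σ₀²) prior on μ is conjugate. Posterior precision = 1/σ₀² + n/σ²; posterior mean is the precision-weighted average of μ₀ and x̄.
n·x̄ = 3·20.58 = 61.74.
σ₀² = 2.57² = 6.6049, σ² = 2.10² = 4.41; σ² + n·σ₀² = 4.41 + 3·6.6049 = 24.2247.
Posterior mean = (μ₀/σ₀² + n·x̄/σ²)/(1/σ₀² + n/σ²) = (σ²·μ₀ + σ₀²·n·x̄)/(σ² + n·σ₀²) = (4.41·17.86 + 6.6049·61.74)/24.2247 = 486.549126/24.2247 = 20.0848.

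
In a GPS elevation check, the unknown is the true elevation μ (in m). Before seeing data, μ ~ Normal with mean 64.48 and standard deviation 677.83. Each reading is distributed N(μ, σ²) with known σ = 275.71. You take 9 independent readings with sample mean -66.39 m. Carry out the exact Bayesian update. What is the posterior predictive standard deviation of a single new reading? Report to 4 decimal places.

290.3614

For Normal data with known variance σ², a Normal(μ₀, σ₀²) prior on μ is conjugate. Posterior precision = 1/σ₀² + n/σ²; posterior mean is the precision-weighted average of μ₀ and x̄.
σ₀² = 677.83² = 459453.5089, σ² = 275.71² = 76016.0041; σ² + n·σ₀² = 76016.0041 + 9·459453.5089 = 4211097.5842.
Posterior precision = 1/σ₀² + n/σ² = 1/459453.5089 + 9/76016.0041 = (σ² + n·σ₀²)/(σ₀²σ²) = 4211097.5842/(459453.5089·76016.0041); posterior variance σₙ² = σ₀²σ²/(σ² + n·σ₀²) = 459453.5089·76016.0041/4211097.5842 = 8293.756941.
Predictive variance for one new observation = σₙ² + σ² = 459453.5089·76016.0041/4211097.5842 + 76016.0041 = σ²·(σ₀² + 4211097.5842)/4211097.5842 = 76016.0041·4670551.0931/4211097.5842 = 84309.761041; SD = √(76016.0041·4670551.0931/4211097.5842) = 290.3614.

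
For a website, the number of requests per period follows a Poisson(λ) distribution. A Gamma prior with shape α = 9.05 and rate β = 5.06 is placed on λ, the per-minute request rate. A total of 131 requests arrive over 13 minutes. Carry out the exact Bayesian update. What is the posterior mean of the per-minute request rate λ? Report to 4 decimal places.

7.7547

With a Gamma(shape α, rate β) prior, the Poisson likelihood is conjugate: the posterior is Gamma(α + ΣXᵢ, β + n).
Posterior: Gamma(α+S, β+n) = Gamma(9.05+131, 5.06+13) = Gamma(140.05, 18.06).
Posterior mean = α/β = 140.05/18.06 = 7.7547.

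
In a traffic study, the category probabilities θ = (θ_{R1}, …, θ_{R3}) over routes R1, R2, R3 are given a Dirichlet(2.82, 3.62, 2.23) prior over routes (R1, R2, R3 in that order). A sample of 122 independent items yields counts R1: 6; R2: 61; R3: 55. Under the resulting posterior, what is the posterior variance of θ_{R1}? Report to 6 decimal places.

0.000478

The Dirichlet prior is conjugate to the Multinomial likelihood: each posterior αⱼ = prior αⱼ + observed count nⱼ.
Posterior concentration: (8.82, 64.62, 57.23), total = 130.67.
Var[θ_j] = α_j(Σα−α_j)/((Σα)²(Σα+1)) = 8.82·121.85/(130.67²·131.67) = 0.000478.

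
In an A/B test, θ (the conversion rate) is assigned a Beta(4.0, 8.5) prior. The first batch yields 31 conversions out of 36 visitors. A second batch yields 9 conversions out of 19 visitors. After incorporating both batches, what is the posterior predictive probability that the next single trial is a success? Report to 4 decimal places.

The Beta prior is conjugate to a Binomial/Bernoulli likelihood; the update adds successes to α and failures to β.
After batch 1: Beta(4.0+31, 8.5+5) = Beta(35.0, 13.5).
After batch 2: Beta(35.0+9, 13.5+10) = Beta(44.0, 23.5).
For a single future Bernoulli trial, P(success | data) = α/(α+β) = 0.6519.

0.6519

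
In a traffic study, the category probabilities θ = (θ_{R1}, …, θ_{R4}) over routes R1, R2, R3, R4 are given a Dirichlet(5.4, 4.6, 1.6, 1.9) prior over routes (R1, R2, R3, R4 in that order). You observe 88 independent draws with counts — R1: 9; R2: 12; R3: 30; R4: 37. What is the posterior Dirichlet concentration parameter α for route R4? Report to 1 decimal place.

The Dirichlet prior is conjugate to the Multinomial likelihood: each posterior αⱼ = prior αⱼ + observed count nⱼ.
Posterior concentration: (14.4, 16.6, 31.6, 38.9), total = 101.5.
α_{R4} = 1.9 + 37 = 38.9.

38.9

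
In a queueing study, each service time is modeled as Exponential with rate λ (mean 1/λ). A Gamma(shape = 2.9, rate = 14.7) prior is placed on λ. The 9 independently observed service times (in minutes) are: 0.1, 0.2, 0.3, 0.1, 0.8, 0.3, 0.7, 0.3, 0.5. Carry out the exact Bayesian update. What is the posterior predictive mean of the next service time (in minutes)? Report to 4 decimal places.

With a Gamma(shape α, rate β) prior on the exponential rate λ, the posterior after n observations with total T = Σxᵢ is Gamma(α+n, β+T).
Sum of observations T = 3.3 minutes; n = 9.
Posterior: Gamma(2.9+9, 14.7+3.3) = Gamma(11.9, 18.0).
The predictive distribution for the next observation is Lomax; its mean is β/(α−1) = 18.0/10.9 = 1.6514.

1.6514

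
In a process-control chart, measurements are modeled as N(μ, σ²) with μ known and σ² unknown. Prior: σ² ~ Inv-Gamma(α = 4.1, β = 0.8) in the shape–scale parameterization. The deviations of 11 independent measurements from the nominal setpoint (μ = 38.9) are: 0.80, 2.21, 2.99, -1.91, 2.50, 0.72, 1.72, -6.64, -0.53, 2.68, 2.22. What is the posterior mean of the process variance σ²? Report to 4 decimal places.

With known mean μ and an Inverse-Gamma(α, β) prior on σ², the Normal likelihood is conjugate: posterior is Inv-Gamma(α + n/2, β + Σ(xᵢ−μ)²/2).
Σ(xᵢ−μ)² = (0.80)² + (2.21)² + (2.99)² + (-1.91)² + (2.50)² + (0.72)² + (1.72)² + (-6.64)² + (-0.53)² + (2.68)² + (2.22)² = 84.3204.
Posterior: Inv-Gamma(4.1 + 11/2, 0.8 + 84.3204/2) = Inv-Gamma(9.60, 42.96020).
E[σ²|data] = β/(α−1) = 42.96020/8.60 = 4.9954.

4.9954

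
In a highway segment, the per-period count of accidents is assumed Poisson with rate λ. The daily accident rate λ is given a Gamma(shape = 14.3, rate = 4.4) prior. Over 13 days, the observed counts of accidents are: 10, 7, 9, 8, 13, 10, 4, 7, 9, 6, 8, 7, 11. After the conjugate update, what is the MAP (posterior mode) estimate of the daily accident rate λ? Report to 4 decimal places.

7.0287

With a Gamma(shape α, rate β) prior, the Poisson likelihood is conjugate: the posterior is Gamma(α + ΣXᵢ, β + n).
Sum of counts S = 109 over n = 13 days.
Posterior: Gamma(α+S, β+n) = Gamma(14.3+109, 4.4+13) = Gamma(123.3, 17.4).
Mode of Gamma(α,β) for α≥1 is (α−1)/β = 122.3/17.4 = 7.0287.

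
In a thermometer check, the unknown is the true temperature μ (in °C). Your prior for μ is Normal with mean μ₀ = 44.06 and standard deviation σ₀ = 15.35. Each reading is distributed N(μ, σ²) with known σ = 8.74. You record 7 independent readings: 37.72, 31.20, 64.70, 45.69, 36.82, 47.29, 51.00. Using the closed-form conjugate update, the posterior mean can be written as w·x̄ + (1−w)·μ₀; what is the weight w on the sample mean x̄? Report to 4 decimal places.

0.9557

For Normal data with known variance σ², a Normal(μ₀, σ₀²) prior on μ is conjugate. Posterior precision = 1/σ₀² + n/σ²; posterior mean is the precision-weighted average of μ₀ and x̄.
σ₀² = 15.35² = 235.6225, σ² = 8.74² = 76.3876. Prior precision 1/σ₀² = 1/235.6225; data precision n/σ² = 7/76.3876.
w = (n/σ²)/(1/σ₀² + n/σ²) = n·σ₀²/(σ² + n·σ₀²) = 7·235.6225/(76.3876 + 7·235.6225) = 1649.3575/1725.7451 = 0.9557.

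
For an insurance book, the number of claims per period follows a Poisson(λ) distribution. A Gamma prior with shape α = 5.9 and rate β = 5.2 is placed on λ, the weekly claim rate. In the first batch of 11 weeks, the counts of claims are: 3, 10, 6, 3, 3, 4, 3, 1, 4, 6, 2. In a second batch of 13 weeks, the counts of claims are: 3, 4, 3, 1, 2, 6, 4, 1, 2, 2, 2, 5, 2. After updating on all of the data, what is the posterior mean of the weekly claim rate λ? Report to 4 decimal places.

3.0103

With a Gamma(shape α, rate β) prior, the Poisson likelihood is conjugate: the posterior is Gamma(α + ΣXᵢ, β + n).
Batch 1: sum of counts S = 45 over n = 11 weeks.
After batch 1: Gamma(α+S, β+n) = Gamma(5.9+45, 5.2+11) = Gamma(50.9, 16.2).
Batch 2: sum of counts S = 37 over n = 13 weeks.
After batch 2: Gamma(α+S, β+n) = Gamma(50.9+37, 16.2+13) = Gamma(87.9, 29.2).
Posterior mean = α/β = 87.9/29.2 = 3.0103.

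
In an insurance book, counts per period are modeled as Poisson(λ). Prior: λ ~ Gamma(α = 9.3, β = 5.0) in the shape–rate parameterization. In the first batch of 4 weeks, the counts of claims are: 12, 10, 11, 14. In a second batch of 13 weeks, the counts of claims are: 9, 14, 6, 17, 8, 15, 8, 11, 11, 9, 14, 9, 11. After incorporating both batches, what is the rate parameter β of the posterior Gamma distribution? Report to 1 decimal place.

22.0

With a Gamma(shape α, rate β) prior, the Poisson likelihood is conjugate: the posterior is Gamma(α + ΣXᵢ, β + n).
Batch 1: sum of counts S = 47 over n = 4 weeks.
After batch 1: Gamma(α+S, β+n) = Gamma(9.3+47, 5.0+4) = Gamma(56.3, 9.0).
Batch 2: sum of counts S = 142 over n = 13 weeks.
After batch 2: Gamma(α+S, β+n) = Gamma(56.3+142, 9.0+13) = Gamma(198.3, 22.0).
Posterior β = 22.0.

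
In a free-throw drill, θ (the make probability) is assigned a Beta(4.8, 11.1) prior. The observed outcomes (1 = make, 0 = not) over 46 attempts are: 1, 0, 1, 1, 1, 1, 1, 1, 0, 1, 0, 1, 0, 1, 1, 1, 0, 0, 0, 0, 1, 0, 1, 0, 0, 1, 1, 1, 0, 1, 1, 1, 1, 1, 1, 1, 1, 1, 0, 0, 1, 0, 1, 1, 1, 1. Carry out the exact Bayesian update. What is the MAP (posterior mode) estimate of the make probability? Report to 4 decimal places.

0.5810

The Beta prior is conjugate to a Binomial/Bernoulli likelihood; the update adds successes to α and failures to β.
Posterior: Beta(α+k, β+n−k) = Beta(4.8+31, 11.1+15) = Beta(35.8, 26.1).
Mode of Beta(a,b) for a,b>1 is (a−1)/(a+b−2) = 34.8/59.9 = 0.5810.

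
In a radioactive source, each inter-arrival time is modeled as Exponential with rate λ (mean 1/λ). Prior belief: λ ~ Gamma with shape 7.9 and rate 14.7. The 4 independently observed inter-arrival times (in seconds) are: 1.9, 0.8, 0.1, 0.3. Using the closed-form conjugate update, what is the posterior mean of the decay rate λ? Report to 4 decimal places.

0.6685

With a Gamma(shape α, rate β) prior on the exponential rate λ, the posterior after n observations with total T = Σxᵢ is Gamma(α+n, β+T).
Sum of observations T = 3.1 seconds; n = 4.
Posterior: Gamma(7.9+4, 14.7+3.1) = Gamma(11.9, 17.8).
Posterior mean of λ = α/β = 11.9/17.8 = 0.6685.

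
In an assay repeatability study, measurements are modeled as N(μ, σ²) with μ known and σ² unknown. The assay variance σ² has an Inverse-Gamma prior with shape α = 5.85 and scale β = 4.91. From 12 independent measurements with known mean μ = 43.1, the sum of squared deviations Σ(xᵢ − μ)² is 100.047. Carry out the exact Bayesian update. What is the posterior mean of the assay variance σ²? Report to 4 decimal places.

5.0630

With known mean μ and an Inverse-Gamma(α, β) prior on σ², the Normal likelihood is conjugate: posterior is Inv-Gamma(α + n/2, β + Σ(xᵢ−μ)²/2).
Posterior: Inv-Gamma(5.85 + 12/2, 4.91 + 100.047/2) = Inv-Gamma(11.85, 54.9335).
E[σ²|data] = β/(α−1) = 54.9335/10.85 = 5.0630.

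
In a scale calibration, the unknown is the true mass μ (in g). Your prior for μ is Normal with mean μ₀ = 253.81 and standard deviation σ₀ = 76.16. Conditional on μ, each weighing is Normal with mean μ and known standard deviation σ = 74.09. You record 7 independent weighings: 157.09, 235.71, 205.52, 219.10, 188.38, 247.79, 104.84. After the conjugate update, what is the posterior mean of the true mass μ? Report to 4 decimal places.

For Normal data with known variance σ², a Normal(μ₀, σ₀²) prior on μ is conjugate. Posterior precision = 1/σ₀² + n/σ²; posterior mean is the precision-weighted average of μ₀ and x̄.
Σxᵢ = 157.09 + 235.71 + 205.52 + 219.10 + 188.38 + 247.79 + 104.84 = 1358.43, so n·x̄ = 1358.43.
σ₀² = 76.16² = 5800.3456, σ² = 74.09² = 5489.3281; σ² + n·σ₀² = 5489.3281 + 7·5800.3456 = 46091.7473.
Posterior mean = (μ₀/σ₀² + n·x̄/σ²)/(1/σ₀² + n/σ²) = (σ²·μ₀ + σ₀²·n·x̄)/(σ² + n·σ₀²) = (5489.3281·253.81 + 5800.3456·1358.43)/46091.7473 = 9272609.838469/46091.7473 = 201.1772.

201.1772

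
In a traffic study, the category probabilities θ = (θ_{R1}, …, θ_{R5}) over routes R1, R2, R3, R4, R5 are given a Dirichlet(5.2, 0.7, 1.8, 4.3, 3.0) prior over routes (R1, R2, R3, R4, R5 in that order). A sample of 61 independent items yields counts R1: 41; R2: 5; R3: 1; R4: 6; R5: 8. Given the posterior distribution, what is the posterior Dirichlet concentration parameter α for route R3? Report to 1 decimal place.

2.8

The Dirichlet prior is conjugate to the Multinomial likelihood: each posterior αⱼ = prior αⱼ + observed count nⱼ.
Posterior concentration: (46.2, 5.7, 2.8, 10.3, 11.0), total = 76.0.
α_{R3} = 1.8 + 1 = 2.8.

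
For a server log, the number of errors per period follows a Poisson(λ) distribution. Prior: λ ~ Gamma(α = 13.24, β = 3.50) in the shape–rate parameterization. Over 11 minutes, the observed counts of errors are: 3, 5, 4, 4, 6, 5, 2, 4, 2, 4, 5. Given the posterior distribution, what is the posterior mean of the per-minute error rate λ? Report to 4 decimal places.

3.9476

With a Gamma(shape α, rate β) prior, the Poisson likelihood is conjugate: the posterior is Gamma(α + ΣXᵢ, β + n).
Sum of counts S = 44 over n = 11 minutes.
Posterior: Gamma(α+S, β+n) = Gamma(13.24+44, 3.50+11) = Gamma(57.24, 14.50).
Posterior mean = α/β = 57.24/14.50 = 3.9476.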